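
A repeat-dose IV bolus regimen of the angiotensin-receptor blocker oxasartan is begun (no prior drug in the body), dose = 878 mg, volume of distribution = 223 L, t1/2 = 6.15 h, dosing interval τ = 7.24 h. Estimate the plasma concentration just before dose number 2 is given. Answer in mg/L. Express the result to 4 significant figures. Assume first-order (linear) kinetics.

C₀ per dose = Dose / Vd = 878 / 223 = 3.937 mg/L
k = ln2 / t½ = 0.693147 / 6.15 = 0.1127 h⁻¹
Fraction remaining after one interval: r = e^(−kτ) = e^(−0.1127 × 7.24) = 0.4422
Before dose 2, 1 dose has been given (aged 1τ).
C_trough = C₀ × r = 3.937 × 0.4422 = 1.741 mg/L

1.741 mg/L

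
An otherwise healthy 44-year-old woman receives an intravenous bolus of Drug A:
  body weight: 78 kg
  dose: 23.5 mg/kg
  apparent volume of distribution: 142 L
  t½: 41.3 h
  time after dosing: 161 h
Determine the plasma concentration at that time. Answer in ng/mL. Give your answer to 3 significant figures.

866 ng/mL

Total dose = 23.5 × 78 = 1833 mg
C₀ = Dose / Vd = 1833 / 142 = 12.91 mg/L
k = ln2 / t½ = 0.693147 / 41.3 = 0.01678 h⁻¹
C = C₀ · e^(−k·t) = 12.91 × e^(−0.01678 × 161)
  = 12.91 × 0.06710 = 0.8663 mg/L
Convert: 0.8663 mg/L × 1000 = 866.3 ng/mL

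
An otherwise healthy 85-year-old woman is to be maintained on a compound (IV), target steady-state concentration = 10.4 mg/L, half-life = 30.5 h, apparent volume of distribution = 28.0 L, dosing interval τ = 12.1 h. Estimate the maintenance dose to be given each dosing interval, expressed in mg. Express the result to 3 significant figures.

k = ln2 / t½ = 0.693147 / 30.5 = 0.02273 h⁻¹
CL = k × Vd = 0.02273 × 28.0 = 0.6364 L/h
At steady state, Dose/τ = Css × CL.
Dose = Css × CL × τ = 10.4 × 0.6364 × 12.1 = 80.08 mg

80.1 mg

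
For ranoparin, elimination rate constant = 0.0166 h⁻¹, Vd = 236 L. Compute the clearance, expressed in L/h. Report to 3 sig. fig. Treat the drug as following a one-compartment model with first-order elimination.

CL = k × Vd = 0.0166 × 236 = 3.918 L/h

3.92 L/h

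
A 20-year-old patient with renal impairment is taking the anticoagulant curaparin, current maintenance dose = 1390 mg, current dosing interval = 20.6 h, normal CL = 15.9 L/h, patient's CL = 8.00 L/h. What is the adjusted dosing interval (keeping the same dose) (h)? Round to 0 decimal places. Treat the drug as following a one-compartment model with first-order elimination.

41 h

To keep the same average steady-state level, dosing rate must scale with clearance.
CL ratio = 8.00 / 15.9 = 0.5031
New interval (same dose) = 20.6 / 0.5031 = 40.95 h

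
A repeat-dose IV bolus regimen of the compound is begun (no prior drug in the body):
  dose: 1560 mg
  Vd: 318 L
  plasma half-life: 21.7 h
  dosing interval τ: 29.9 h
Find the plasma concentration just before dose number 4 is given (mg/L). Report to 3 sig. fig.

2.89 mg/L

C₀ per dose = Dose / Vd = 1560 / 318 = 4.906 mg/L
k = ln2 / t½ = 0.693147 / 21.7 = 0.03194 h⁻¹
Fraction remaining after one interval: r = e^(−kτ) = e^(−0.03194 × 29.9) = 0.3848
Before dose 4, 3 doses have been given (aged 1τ, 2τ, 3τ).
C_trough = C₀ × (r + r² + … + r^3) = C₀ × r(1−r^3)/(1−r)
        = 4.906 × 0.3848 × (1 − 0.05698) / (1 − 0.3848) = 2.894 mg/L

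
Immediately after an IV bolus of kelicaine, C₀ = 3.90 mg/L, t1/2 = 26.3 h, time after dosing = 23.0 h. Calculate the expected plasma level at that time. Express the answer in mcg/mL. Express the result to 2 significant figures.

k = ln2 / t½ = 0.693147 / 26.3 = 0.02636 h⁻¹
C = C₀ · e^(−k·t) = 3.900 × e^(−0.02636 × 23.0)
  = 3.900 × 0.5454 = 2.127 mg/L
(2.127 mg/L = 2.127 mcg/mL)

2.1 mcg/mL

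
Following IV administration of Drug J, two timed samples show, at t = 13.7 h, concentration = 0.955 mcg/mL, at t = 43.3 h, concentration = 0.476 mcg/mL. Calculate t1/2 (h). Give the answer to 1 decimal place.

k = ln(C₁/C₂) / (t₂ − t₁) = ln(0.955/0.476) / (43.3 − 13.7)
  = 0.6963 / 29.60 = 0.02352 h⁻¹
t½ = ln2 / k = 0.693147 / 0.02352 = 29.47 h

29.5 h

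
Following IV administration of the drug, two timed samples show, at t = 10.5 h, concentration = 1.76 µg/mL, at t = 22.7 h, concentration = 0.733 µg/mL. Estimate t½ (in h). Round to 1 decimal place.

k = ln(C₁/C₂) / (t₂ − t₁) = ln(1.76/0.733) / (22.7 − 10.5)
  = 0.8759 / 12.20 = 0.07180 h⁻¹
t½ = ln2 / k = 0.693147 / 0.07180 = 9.654 h

9.7 h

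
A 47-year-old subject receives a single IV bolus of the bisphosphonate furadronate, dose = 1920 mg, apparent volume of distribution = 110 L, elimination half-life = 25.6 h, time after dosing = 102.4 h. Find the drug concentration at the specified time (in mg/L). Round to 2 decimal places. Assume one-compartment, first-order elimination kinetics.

C₀ = Dose / Vd = 1920 / 110 = 17.45 mg/L
k = ln2 / t½ = 0.693147 / 25.6 = 0.02708 h⁻¹
t / t½ = 102.4 / 25.6 = 4 half-lives
C = C₀ × (1/2)^4 = 17.45 × 0.06250 = 1.091 mg/L

1.09 mg/L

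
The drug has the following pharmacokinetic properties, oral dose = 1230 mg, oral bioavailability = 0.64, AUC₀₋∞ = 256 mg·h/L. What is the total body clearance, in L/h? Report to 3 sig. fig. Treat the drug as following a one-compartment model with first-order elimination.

CL = F·Dose / AUC = 0.64 × 1230 / 256 = 3.075 L/h

3.08 L/h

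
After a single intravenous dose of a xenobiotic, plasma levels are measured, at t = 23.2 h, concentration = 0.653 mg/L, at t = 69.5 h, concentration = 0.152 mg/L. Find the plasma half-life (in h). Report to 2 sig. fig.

22 h

k = ln(C₁/C₂) / (t₂ − t₁) = ln(0.653/0.152) / (69.5 − 23.2)
  = 1.458 / 46.30 = 0.03149 h⁻¹
t½ = ln2 / k = 0.693147 / 0.03149 = 22.01 h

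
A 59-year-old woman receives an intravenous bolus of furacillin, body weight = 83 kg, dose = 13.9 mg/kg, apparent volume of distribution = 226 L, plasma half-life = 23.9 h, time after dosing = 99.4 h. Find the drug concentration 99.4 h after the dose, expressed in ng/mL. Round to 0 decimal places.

Total dose = 13.9 × 83 = 1154 mg
C₀ = Dose / Vd = 1154 / 226 = 5.106 mg/L
k = ln2 / t½ = 0.693147 / 23.9 = 0.02900 h⁻¹
C = C₀ · e^(−k·t) = 5.106 × e^(−0.02900 × 99.4)
  = 5.106 × 0.05599 = 0.2859 mg/L
Convert: 0.2859 mg/L × 1000 = 285.9 ng/mL

286 ng/mL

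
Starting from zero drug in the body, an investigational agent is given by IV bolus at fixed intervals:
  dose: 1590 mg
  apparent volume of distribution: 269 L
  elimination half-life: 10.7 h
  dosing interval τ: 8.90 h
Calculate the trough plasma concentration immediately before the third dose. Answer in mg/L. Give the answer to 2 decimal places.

5.19 mg/L

C₀ per dose = Dose / Vd = 1590 / 269 = 5.911 mg/L
k = ln2 / t½ = 0.693147 / 10.7 = 0.06478 h⁻¹
Fraction remaining after one interval: r = e^(−kτ) = e^(−0.06478 × 8.90) = 0.5618
Before dose 3, 2 doses have been given (aged 1τ, 2τ).
C_trough = C₀ × (r + r²) = 5.911 × (0.5618 + 0.3156) = 5.186 mg/L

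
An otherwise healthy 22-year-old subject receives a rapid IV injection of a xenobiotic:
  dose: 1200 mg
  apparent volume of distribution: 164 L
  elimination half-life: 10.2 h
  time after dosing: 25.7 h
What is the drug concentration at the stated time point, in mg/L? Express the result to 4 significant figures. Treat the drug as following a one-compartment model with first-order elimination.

1.276 mg/L

C₀ = Dose / Vd = 1200 / 164 = 7.317 mg/L
k = ln2 / t½ = 0.693147 / 10.2 = 0.06796 h⁻¹
C = C₀ · e^(−k·t) = 7.317 × e^(−0.06796 × 25.7)
  = 7.317 × 0.1744 = 1.276 mg/L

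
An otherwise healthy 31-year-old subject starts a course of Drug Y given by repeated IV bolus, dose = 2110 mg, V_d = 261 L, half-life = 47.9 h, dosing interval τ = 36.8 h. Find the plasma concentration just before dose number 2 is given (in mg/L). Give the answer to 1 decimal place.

C₀ per dose = Dose / Vd = 2110 / 261 = 8.084 mg/L
k = ln2 / t½ = 0.693147 / 47.9 = 0.01447 h⁻¹
Fraction remaining after one interval: r = e^(−kτ) = e^(−0.01447 × 36.8) = 0.5871
Before dose 2, 1 dose has been given (aged 1τ).
C_trough = C₀ × r = 8.084 × 0.5871 = 4.746 mg/L

4.7 mg/L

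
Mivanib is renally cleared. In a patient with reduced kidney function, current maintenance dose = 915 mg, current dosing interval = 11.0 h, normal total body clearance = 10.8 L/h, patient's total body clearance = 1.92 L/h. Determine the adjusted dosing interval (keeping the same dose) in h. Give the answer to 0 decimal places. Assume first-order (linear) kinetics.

To keep the same average steady-state level, dosing rate must scale with clearance.
CL ratio = 1.92 / 10.8 = 0.1778
New interval (same dose) = 11.0 / 0.1778 = 61.87 h

62 h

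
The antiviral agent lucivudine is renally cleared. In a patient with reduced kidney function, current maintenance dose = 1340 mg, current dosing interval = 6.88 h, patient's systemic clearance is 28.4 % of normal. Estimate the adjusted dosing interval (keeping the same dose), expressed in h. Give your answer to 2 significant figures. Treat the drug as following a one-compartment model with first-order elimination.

To keep the same average steady-state level, dosing rate must scale with clearance.
CL ratio = 28.4 / 100 = 0.2840
New interval (same dose) = 6.88 / 0.2840 = 24.23 h

24 h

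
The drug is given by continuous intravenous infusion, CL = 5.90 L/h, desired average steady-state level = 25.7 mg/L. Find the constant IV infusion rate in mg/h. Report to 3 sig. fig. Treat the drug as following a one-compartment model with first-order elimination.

152 mg/h

At steady state, infusion rate R₀ = Css × CL = 25.7 × 5.900 = 151.6 mg/h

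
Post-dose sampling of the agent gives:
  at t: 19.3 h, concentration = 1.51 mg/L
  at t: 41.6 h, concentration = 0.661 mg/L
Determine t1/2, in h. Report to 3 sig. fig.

k = ln(C₁/C₂) / (t₂ − t₁) = ln(1.51/0.661) / (41.6 − 19.3)
  = 0.8261 / 22.30 = 0.03704 h⁻¹
t½ = ln2 / k = 0.693147 / 0.03704 = 18.71 h

18.7 h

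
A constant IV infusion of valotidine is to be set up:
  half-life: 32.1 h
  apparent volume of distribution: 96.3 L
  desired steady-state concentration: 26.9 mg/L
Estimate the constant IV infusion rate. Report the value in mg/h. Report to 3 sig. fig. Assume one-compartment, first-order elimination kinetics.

55.9 mg/h

k = ln2 / t½ = 0.693147 / 32.1 = 0.02159 h⁻¹
CL = k × Vd = 0.02159 × 96.3 = 2.079 L/h
At steady state, infusion rate R₀ = Css × CL = 26.9 × 2.079 = 55.93 mg/h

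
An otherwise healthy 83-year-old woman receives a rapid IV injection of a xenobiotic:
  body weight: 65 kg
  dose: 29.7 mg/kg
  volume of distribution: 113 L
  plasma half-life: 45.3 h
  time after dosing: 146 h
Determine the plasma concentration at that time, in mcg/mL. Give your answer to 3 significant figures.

Total dose = 29.7 × 65 = 1931 mg
C₀ = Dose / Vd = 1931 / 113 = 17.09 mg/L
k = ln2 / t½ = 0.693147 / 45.3 = 0.01530 h⁻¹
C = C₀ · e^(−k·t) = 17.09 × e^(−0.01530 × 146)
  = 17.09 × 0.1071 = 1.830 mg/L
(1.830 mg/L = 1.830 mcg/mL)

1.83 mcg/mL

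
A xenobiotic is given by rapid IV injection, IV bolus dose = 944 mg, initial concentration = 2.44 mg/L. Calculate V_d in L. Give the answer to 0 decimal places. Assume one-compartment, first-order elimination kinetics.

387 L

Vd = Dose / C₀ = 944.0 / 2.44 = 386.9 L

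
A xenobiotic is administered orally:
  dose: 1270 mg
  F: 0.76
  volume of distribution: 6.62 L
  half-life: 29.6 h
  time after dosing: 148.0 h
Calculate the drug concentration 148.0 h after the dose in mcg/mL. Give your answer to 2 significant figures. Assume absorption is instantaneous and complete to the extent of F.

4.6 mcg/mL

Amount reaching circulation = F × Dose = 0.76 × 1270 = 965.2 mg
C₀ = F·Dose / Vd = 965.2 / 6.62 = 145.8 mg/L
k = ln2 / t½ = 0.693147 / 29.6 = 0.02342 h⁻¹
t / t½ = 148.0 / 29.6 = 5 half-lives
C = C₀ × (1/2)^5 = 145.8 × 0.03125 = 4.556 mg/L
(4.556 mg/L = 4.556 mcg/mL)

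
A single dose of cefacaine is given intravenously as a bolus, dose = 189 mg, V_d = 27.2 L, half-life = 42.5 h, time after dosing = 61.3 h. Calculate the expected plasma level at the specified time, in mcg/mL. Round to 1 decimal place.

C₀ = Dose / Vd = 189.0 / 27.2 = 6.949 mg/L
k = ln2 / t½ = 0.693147 / 42.5 = 0.01631 h⁻¹
C = C₀ · e^(−k·t) = 6.949 × e^(−0.01631 × 61.3)
  = 6.949 × 0.3680 = 2.557 mg/L
(2.557 mg/L = 2.557 mcg/mL)

2.6 mcg/mL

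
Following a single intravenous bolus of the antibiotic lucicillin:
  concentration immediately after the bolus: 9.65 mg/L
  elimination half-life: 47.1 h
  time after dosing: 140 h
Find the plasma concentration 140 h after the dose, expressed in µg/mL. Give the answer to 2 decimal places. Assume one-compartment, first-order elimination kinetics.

1.23 µg/mL

k = ln2 / t½ = 0.693147 / 47.1 = 0.01472 h⁻¹
C = C₀ · e^(−k·t) = 9.650 × e^(−0.01472 × 140)
  = 9.650 × 0.1274 = 1.229 mg/L
(1.229 mg/L = 1.229 µg/mL)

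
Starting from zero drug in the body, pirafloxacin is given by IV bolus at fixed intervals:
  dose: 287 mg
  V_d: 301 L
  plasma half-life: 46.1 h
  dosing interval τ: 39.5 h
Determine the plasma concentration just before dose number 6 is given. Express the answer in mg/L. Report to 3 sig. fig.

C₀ per dose = Dose / Vd = 287 / 301 = 0.9535 mg/L
k = ln2 / t½ = 0.693147 / 46.1 = 0.01504 h⁻¹
Fraction remaining after one interval: r = e^(−kτ) = e^(−0.01504 × 39.5) = 0.5521
Before dose 6, 5 doses have been given (aged 1τ, 2τ, 3τ, 4τ, 5τ).
C_trough = C₀ × (r + r² + … + r^5) = C₀ × r(1−r^5)/(1−r)
        = 0.9535 × 0.5521 × (1 − 0.05130) / (1 − 0.5521) = 1.115 mg/L

1.12 mg/L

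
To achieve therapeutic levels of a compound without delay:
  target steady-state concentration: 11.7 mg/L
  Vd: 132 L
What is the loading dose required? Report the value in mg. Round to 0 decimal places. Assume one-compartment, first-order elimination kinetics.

1544 mg

LD = Css × Vd = 11.7 × 132 = 1544 mg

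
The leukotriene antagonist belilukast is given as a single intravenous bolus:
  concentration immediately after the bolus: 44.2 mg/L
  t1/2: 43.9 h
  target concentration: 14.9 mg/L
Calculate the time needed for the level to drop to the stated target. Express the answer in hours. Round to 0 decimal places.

69 h

k = ln2 / t½ = 0.693147 / 43.9 = 0.01579 h⁻¹
t = ln(C₀ / C) / k = ln(44.20 / 14.9) / 0.01579
  = ln(2.966) / 0.01579 = 1.087 / 0.01579 = 68.84 h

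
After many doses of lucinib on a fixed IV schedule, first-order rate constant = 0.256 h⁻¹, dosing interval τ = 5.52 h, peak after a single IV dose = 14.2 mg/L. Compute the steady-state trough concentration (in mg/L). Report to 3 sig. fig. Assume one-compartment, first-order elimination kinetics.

4.57 mg/L

e^(−kτ) = e^(−0.2560 × 5.52) = 0.2434
Accumulation ratio R = 1 / (1 − e^(−kτ)) = 1 / (1 − 0.2434) = 1.322
Steady-state trough = C₀ × R × e^(−kτ) = 14.2 × 1.322 × 0.2434 = 4.569 mg/L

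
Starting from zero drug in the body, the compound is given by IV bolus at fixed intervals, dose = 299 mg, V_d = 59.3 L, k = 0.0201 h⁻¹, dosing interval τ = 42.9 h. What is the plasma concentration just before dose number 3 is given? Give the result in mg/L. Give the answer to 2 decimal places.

3.03 mg/L

C₀ per dose = Dose / Vd = 299 / 59.3 = 5.042 mg/L
Fraction remaining after one interval: r = e^(−kτ) = e^(−0.02010 × 42.9) = 0.4222
Before dose 3, 2 doses have been given (aged 1τ, 2τ).
C_trough = C₀ × (r + r²) = 5.042 × (0.4222 + 0.1783) = 3.028 mg/L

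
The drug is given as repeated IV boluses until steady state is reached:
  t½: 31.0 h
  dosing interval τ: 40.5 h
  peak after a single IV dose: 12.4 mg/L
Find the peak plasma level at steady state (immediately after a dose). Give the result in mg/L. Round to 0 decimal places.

21 mg/L

k = ln2 / t½ = 0.693147 / 31.0 = 0.02236 h⁻¹
e^(−kτ) = e^(−0.02236 × 40.5) = 0.4043
Accumulation ratio R = 1 / (1 − e^(−kτ)) = 1 / (1 − 0.4043) = 1.679
Steady-state peak = C₀ × R = 12.4 × 1.679 = 20.82 mg/L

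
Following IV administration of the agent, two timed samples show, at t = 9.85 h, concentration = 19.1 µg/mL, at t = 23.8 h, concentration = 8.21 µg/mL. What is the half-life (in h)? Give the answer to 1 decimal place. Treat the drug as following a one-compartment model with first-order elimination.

11.5 h

k = ln(C₁/C₂) / (t₂ − t₁) = ln(19.1/8.21) / (23.8 − 9.85)
  = 0.8443 / 13.95 = 0.06052 h⁻¹
t½ = ln2 / k = 0.693147 / 0.06052 = 11.45 h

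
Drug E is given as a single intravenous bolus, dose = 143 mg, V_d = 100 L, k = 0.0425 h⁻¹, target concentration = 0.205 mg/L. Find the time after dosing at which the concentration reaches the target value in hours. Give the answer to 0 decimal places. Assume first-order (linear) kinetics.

C₀ = Dose / Vd = 143.0 / 100 = 1.430 mg/L
t = ln(C₀ / C) / k = ln(1.430 / 0.205) / 0.04250
  = ln(6.976) / 0.04250 = 1.942 / 0.04250 = 45.69 h

46 h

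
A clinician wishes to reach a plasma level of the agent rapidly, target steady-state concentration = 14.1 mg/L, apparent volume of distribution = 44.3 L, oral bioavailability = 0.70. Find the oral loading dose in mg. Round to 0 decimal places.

892 mg

LD = Css × Vd / F = 14.1 × 44.3 / 0.70 = 892.3 mg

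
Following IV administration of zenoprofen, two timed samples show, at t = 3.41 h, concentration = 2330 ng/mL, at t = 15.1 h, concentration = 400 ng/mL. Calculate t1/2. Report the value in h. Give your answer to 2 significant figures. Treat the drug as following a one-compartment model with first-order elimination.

4.6 h

k = ln(C₁/C₂) / (t₂ − t₁) = ln(2330/400) / (15.1 − 3.41)
  = 1.762 / 11.69 = 0.1507 h⁻¹
t½ = ln2 / k = 0.693147 / 0.1507 = 4.600 h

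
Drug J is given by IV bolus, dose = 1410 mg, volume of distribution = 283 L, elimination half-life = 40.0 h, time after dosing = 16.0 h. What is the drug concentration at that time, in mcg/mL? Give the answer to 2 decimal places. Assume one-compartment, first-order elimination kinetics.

3.78 mcg/mL

C₀ = Dose / Vd = 1410 / 283 = 4.982 mg/L
k = ln2 / t½ = 0.693147 / 40.0 = 0.01733 h⁻¹
C = C₀ · e^(−k·t) = 4.982 × e^(−0.01733 × 16.0)
  = 4.982 × 0.7578 = 3.775 mg/L
(3.775 mg/L = 3.775 mcg/mL)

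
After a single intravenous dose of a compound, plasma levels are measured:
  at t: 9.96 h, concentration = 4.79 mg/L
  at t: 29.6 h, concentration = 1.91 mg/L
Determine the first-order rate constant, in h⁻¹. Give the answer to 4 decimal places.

k = ln(C₁/C₂) / (t₂ − t₁) = ln(4.79/1.91) / (29.6 − 9.96)
  = 0.9194 / 19.64 = 0.04681 h⁻¹

0.0468 h⁻¹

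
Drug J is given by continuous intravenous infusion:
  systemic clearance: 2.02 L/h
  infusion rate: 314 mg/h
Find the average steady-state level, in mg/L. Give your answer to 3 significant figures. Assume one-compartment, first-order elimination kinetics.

At steady state Css = R₀ / CL = 314 / 2.020 = 155.4 mg/L

155 mg/L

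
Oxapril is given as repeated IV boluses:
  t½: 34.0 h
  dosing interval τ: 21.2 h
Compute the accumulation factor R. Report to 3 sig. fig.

k = ln2 / t½ = 0.693147 / 34.0 = 0.02039 h⁻¹
e^(−kτ) = e^(−0.02039 × 21.2) = 0.6490
Accumulation ratio R = 1 / (1 − e^(−kτ)) = 1 / (1 − 0.6490) = 2.849

2.85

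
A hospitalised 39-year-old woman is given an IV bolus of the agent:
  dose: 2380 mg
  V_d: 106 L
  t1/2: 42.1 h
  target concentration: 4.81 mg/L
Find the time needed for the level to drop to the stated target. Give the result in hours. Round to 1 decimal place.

C₀ = Dose / Vd = 2380 / 106 = 22.45 mg/L
k = ln2 / t½ = 0.693147 / 42.1 = 0.01646 h⁻¹
t = ln(C₀ / C) / k = ln(22.45 / 4.81) / 0.01646
  = ln(4.667) / 0.01646 = 1.541 / 0.01646 = 93.62 h

93.6 h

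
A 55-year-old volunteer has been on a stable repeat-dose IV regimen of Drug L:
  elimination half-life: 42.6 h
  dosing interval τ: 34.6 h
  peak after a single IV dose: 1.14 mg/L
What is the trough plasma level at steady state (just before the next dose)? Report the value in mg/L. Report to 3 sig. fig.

k = ln2 / t½ = 0.693147 / 42.6 = 0.01627 h⁻¹
e^(−kτ) = e^(−0.01627 × 34.6) = 0.5695
Accumulation ratio R = 1 / (1 − e^(−kτ)) = 1 / (1 − 0.5695) = 2.323
Steady-state trough = C₀ × R × e^(−kτ) = 1.14 × 2.323 × 0.5695 = 1.508 mg/L

1.51 mg/L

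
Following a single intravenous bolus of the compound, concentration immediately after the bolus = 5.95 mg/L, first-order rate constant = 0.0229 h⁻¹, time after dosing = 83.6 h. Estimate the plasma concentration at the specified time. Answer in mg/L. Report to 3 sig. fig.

0.877 mg/L

C = C₀ · e^(−k·t) = 5.950 × e^(−0.02290 × 83.6)
  = 5.950 × 0.1474 = 0.8770 mg/L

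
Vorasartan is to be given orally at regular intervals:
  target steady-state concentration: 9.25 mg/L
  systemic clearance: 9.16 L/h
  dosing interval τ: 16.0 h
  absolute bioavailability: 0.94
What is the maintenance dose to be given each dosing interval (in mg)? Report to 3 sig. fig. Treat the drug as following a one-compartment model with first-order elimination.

At steady state, F × (Dose/τ) = Css × CL.
Dose = Css × CL × τ / F = 9.25 × 9.160 × 16.0 / 0.94 = 1442 mg

1440 mg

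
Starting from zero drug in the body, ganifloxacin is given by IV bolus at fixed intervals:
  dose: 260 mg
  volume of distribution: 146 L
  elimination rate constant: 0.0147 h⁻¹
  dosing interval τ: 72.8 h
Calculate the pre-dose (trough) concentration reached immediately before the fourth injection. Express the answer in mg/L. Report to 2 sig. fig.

0.89 mg/L

C₀ per dose = Dose / Vd = 260 / 146 = 1.781 mg/L
Fraction remaining after one interval: r = e^(−kτ) = e^(−0.01470 × 72.8) = 0.3430
Before dose 4, 3 doses have been given (aged 1τ, 2τ, 3τ).
C_trough = C₀ × (r + r² + … + r^3) = C₀ × r(1−r^3)/(1−r)
        = 1.781 × 0.3430 × (1 − 0.04035) / (1 − 0.3430) = 0.8923 mg/L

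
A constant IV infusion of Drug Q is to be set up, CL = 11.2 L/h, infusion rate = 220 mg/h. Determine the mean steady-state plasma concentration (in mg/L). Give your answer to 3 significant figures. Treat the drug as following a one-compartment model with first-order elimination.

At steady state Css = R₀ / CL = 220 / 11.20 = 19.64 mg/L

19.6 mg/L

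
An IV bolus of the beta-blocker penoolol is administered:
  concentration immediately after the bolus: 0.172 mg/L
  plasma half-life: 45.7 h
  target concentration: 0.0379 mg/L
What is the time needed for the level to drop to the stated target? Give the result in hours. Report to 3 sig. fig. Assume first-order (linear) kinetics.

k = ln2 / t½ = 0.693147 / 45.7 = 0.01517 h⁻¹
t = ln(C₀ / C) / k = ln(0.1720 / 0.0379) / 0.01517
  = ln(4.538) / 0.01517 = 1.512 / 0.01517 = 99.67 h

99.7 h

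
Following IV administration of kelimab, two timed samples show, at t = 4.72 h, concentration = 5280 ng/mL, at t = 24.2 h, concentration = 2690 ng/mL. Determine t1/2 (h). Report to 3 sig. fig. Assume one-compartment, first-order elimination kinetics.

k = ln(C₁/C₂) / (t₂ − t₁) = ln(5280/2690) / (24.2 − 4.72)
  = 0.6744 / 19.48 = 0.03462 h⁻¹
t½ = ln2 / k = 0.693147 / 0.03462 = 20.02 h

20.0 h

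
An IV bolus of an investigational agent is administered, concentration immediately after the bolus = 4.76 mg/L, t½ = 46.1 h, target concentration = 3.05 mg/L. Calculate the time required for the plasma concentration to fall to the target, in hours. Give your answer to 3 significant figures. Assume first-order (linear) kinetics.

k = ln2 / t½ = 0.693147 / 46.1 = 0.01504 h⁻¹
t = ln(C₀ / C) / k = ln(4.760 / 3.05) / 0.01504
  = ln(1.561) / 0.01504 = 0.4453 / 0.01504 = 29.61 h

29.6 h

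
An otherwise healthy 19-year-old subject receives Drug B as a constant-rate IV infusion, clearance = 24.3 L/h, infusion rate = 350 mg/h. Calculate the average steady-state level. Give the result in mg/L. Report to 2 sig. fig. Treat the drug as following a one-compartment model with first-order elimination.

At steady state Css = R₀ / CL = 350 / 24.30 = 14.40 mg/L

14 mg/L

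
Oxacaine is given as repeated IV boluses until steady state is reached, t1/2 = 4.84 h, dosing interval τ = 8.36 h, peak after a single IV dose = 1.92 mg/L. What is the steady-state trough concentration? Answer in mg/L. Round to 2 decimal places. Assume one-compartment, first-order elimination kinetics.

k = ln2 / t½ = 0.693147 / 4.84 = 0.1432 h⁻¹
e^(−kτ) = e^(−0.1432 × 8.36) = 0.3021
Accumulation ratio R = 1 / (1 − e^(−kτ)) = 1 / (1 − 0.3021) = 1.433
Steady-state trough = C₀ × R × e^(−kτ) = 1.92 × 1.433 × 0.3021 = 0.8312 mg/L

0.83 mg/L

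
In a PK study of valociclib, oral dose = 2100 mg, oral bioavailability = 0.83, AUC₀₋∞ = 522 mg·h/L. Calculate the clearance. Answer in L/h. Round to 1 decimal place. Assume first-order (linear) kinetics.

3.3 L/h

CL = F·Dose / AUC = 0.83 × 2100 / 522 = 3.339 L/h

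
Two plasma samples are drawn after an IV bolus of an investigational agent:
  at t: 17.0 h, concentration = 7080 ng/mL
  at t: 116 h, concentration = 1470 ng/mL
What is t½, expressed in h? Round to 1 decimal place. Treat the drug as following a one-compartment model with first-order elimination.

43.7 h

k = ln(C₁/C₂) / (t₂ − t₁) = ln(7080/1470) / (116 − 17.0)
  = 1.572 / 99.00 = 0.01588 h⁻¹
t½ = ln2 / k = 0.693147 / 0.01588 = 43.65 h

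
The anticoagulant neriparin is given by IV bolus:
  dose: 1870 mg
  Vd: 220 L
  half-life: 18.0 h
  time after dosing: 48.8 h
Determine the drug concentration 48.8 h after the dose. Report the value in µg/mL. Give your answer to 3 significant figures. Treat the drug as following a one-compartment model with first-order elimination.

1.30 µg/mL

C₀ = Dose / Vd = 1870 / 220 = 8.500 mg/L
k = ln2 / t½ = 0.693147 / 18.0 = 0.03851 h⁻¹
C = C₀ · e^(−k·t) = 8.500 × e^(−0.03851 × 48.8)
  = 8.500 × 0.1527 = 1.298 mg/L
(1.298 mg/L = 1.298 µg/mL)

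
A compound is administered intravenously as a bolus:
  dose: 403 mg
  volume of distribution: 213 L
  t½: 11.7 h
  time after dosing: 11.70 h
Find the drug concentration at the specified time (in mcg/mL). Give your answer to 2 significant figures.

0.95 mcg/mL

C₀ = Dose / Vd = 403.0 / 213 = 1.892 mg/L
k = ln2 / t½ = 0.693147 / 11.7 = 0.05924 h⁻¹
t / t½ = 11.70 / 11.7 = 1 half-lives
C = C₀ × (1/2)^1 = 1.892 × 0.5000 = 0.9460 mg/L
(0.9460 mg/L = 0.9460 mcg/mL)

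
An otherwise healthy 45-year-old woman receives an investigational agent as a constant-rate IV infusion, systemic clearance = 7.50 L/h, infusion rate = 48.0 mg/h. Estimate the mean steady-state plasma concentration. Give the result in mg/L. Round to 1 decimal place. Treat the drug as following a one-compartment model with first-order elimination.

At steady state Css = R₀ / CL = 48.0 / 7.500 = 6.400 mg/L

6.4 mg/L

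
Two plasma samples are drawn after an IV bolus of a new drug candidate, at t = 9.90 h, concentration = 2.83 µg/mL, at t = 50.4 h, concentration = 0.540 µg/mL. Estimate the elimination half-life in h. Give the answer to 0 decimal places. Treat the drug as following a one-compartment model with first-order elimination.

17 h

k = ln(C₁/C₂) / (t₂ − t₁) = ln(2.83/0.540) / (50.4 − 9.90)
  = 1.656 / 40.50 = 0.04089 h⁻¹
t½ = ln2 / k = 0.693147 / 0.04089 = 16.95 h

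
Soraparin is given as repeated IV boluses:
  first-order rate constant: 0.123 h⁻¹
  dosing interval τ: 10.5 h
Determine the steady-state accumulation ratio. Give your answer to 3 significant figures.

1.38

e^(−kτ) = e^(−0.1230 × 10.5) = 0.2749
Accumulation ratio R = 1 / (1 − e^(−kτ)) = 1 / (1 − 0.2749) = 1.379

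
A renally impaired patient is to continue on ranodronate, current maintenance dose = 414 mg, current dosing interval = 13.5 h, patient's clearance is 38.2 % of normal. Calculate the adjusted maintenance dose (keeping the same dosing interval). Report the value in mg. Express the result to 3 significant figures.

To keep the same average steady-state level, dosing rate must scale with clearance.
CL ratio = 38.2 / 100 = 0.3820
New dose (same interval) = 414 × 0.3820 = 158.1 mg

158 mg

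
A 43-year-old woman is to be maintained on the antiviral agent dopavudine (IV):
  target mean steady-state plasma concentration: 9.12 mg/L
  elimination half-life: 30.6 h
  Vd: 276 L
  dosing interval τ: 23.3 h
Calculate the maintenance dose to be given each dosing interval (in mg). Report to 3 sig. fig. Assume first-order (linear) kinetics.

k = ln2 / t½ = 0.693147 / 30.6 = 0.02265 h⁻¹
CL = k × Vd = 0.02265 × 276 = 6.251 L/h
At steady state, Dose/τ = Css × CL.
Dose = Css × CL × τ = 9.12 × 6.251 × 23.3 = 1328 mg

1330 mg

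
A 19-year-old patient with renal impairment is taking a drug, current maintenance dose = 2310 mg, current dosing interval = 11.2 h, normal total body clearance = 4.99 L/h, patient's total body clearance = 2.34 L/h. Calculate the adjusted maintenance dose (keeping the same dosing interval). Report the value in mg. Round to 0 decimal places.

1083 mg

To keep the same average steady-state level, dosing rate must scale with clearance.
CL ratio = 2.34 / 4.99 = 0.4689
New dose (same interval) = 2310 × 0.4689 = 1083 mg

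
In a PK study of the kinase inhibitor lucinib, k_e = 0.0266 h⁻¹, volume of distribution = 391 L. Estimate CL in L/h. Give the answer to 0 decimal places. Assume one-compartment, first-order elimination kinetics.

10 L/h

CL = k × Vd = 0.0266 × 391 = 10.40 L/h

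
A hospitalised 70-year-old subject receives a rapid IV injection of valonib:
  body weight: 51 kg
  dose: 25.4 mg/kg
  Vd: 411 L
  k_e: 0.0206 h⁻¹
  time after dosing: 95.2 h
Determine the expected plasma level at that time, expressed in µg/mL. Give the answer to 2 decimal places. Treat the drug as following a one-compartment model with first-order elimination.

0.44 µg/mL

Total dose = 25.4 × 51 = 1295 mg
C₀ = Dose / Vd = 1295 / 411 = 3.151 mg/L
C = C₀ · e^(−k·t) = 3.151 × e^(−0.02060 × 95.2)
  = 3.151 × 0.1407 = 0.4433 mg/L
(0.4433 mg/L = 0.4433 µg/mL)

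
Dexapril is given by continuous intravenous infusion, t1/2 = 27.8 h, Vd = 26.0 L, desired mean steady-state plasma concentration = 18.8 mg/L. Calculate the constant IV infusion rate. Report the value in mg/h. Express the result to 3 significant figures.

k = ln2 / t½ = 0.693147 / 27.8 = 0.02493 h⁻¹
CL = k × Vd = 0.02493 × 26.0 = 0.6482 L/h
At steady state, infusion rate R₀ = Css × CL = 18.8 × 0.6482 = 12.19 mg/h

12.2 mg/h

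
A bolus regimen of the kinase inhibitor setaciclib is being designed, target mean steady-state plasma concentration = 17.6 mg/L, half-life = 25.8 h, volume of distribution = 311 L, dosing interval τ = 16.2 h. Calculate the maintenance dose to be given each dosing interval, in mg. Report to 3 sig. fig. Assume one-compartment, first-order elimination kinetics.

k = ln2 / t½ = 0.693147 / 25.8 = 0.02687 h⁻¹
CL = k × Vd = 0.02687 × 311 = 8.357 L/h
At steady state, Dose/τ = Css × CL.
Dose = Css × CL × τ = 17.6 × 8.357 × 16.2 = 2383 mg

2380 mg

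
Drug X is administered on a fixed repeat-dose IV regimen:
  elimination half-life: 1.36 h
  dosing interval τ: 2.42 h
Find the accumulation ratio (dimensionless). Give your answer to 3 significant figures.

1.41

k = ln2 / t½ = 0.693147 / 1.36 = 0.5097 h⁻¹
e^(−kτ) = e^(−0.5097 × 2.42) = 0.2913
Accumulation ratio R = 1 / (1 − e^(−kτ)) = 1 / (1 − 0.2913) = 1.411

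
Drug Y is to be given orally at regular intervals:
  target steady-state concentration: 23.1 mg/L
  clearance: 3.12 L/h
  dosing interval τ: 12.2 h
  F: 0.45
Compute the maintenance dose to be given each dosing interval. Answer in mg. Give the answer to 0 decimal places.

1954 mg

At steady state, F × (Dose/τ) = Css × CL.
Dose = Css × CL × τ / F = 23.1 × 3.120 × 12.2 / 0.45 = 1954 mg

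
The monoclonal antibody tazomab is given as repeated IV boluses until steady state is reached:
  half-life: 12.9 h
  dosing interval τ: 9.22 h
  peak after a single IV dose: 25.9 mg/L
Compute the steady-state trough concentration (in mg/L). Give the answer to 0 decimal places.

40 mg/L

k = ln2 / t½ = 0.693147 / 12.9 = 0.05373 h⁻¹
e^(−kτ) = e^(−0.05373 × 9.22) = 0.6093
Accumulation ratio R = 1 / (1 − e^(−kτ)) = 1 / (1 − 0.6093) = 2.560
Steady-state trough = C₀ × R × e^(−kτ) = 25.9 × 2.560 × 0.6093 = 40.40 mg/L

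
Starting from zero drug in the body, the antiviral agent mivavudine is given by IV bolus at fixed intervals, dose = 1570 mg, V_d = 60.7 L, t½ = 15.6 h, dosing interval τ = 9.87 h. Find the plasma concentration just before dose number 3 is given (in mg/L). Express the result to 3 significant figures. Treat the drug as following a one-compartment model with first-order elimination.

27.4 mg/L

C₀ per dose = Dose / Vd = 1570 / 60.7 = 25.86 mg/L
k = ln2 / t½ = 0.693147 / 15.6 = 0.04443 h⁻¹
Fraction remaining after one interval: r = e^(−kτ) = e^(−0.04443 × 9.87) = 0.6450
Before dose 3, 2 doses have been given (aged 1τ, 2τ).
C_trough = C₀ × (r + r²) = 25.86 × (0.6450 + 0.4160) = 27.44 mg/L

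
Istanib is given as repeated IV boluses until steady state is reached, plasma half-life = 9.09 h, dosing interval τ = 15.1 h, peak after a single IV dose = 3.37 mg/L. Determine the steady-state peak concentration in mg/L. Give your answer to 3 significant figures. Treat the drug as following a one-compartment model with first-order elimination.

k = ln2 / t½ = 0.693147 / 9.09 = 0.07625 h⁻¹
e^(−kτ) = e^(−0.07625 × 15.1) = 0.3162
Accumulation ratio R = 1 / (1 − e^(−kτ)) = 1 / (1 − 0.3162) = 1.462
Steady-state peak = C₀ × R = 3.37 × 1.462 = 4.927 mg/L

4.93 mg/L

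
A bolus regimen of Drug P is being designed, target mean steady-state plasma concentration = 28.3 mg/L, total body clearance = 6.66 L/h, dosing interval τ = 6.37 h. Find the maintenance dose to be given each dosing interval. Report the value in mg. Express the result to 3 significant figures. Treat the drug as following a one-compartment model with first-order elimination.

1200 mg

At steady state, Dose/τ = Css × CL.
Dose = Css × CL × τ = 28.3 × 6.660 × 6.37 = 1201 mg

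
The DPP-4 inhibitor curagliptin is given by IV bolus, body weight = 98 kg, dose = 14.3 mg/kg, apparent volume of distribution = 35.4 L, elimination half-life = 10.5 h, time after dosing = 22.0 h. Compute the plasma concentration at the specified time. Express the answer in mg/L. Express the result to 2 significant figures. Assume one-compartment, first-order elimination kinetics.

9.3 mg/L

Total dose = 14.3 × 98 = 1401 mg
C₀ = Dose / Vd = 1401 / 35.4 = 39.58 mg/L
k = ln2 / t½ = 0.693147 / 10.5 = 0.06601 h⁻¹
C = C₀ · e^(−k·t) = 39.58 × e^(−0.06601 × 22.0)
  = 39.58 × 0.2341 = 9.266 mg/L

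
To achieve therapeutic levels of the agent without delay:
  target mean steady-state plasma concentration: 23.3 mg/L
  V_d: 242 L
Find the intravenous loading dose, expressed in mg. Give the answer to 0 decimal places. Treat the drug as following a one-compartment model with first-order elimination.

5639 mg

LD = Css × Vd = 23.3 × 242 = 5639 mg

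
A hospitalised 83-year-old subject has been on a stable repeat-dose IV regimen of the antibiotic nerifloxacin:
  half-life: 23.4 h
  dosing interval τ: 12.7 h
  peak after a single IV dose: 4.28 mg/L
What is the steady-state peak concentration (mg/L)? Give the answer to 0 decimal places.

14 mg/L

k = ln2 / t½ = 0.693147 / 23.4 = 0.02962 h⁻¹
e^(−kτ) = e^(−0.02962 × 12.7) = 0.6865
Accumulation ratio R = 1 / (1 − e^(−kτ)) = 1 / (1 − 0.6865) = 3.190
Steady-state peak = C₀ × R = 4.28 × 3.190 = 13.65 mg/L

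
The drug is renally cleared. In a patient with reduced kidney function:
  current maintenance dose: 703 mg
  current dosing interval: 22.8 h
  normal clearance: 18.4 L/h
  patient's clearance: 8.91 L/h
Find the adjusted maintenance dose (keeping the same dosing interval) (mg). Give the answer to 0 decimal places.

340 mg

To keep the same average steady-state level, dosing rate must scale with clearance.
CL ratio = 8.91 / 18.4 = 0.4842
New dose (same interval) = 703 × 0.4842 = 340.4 mg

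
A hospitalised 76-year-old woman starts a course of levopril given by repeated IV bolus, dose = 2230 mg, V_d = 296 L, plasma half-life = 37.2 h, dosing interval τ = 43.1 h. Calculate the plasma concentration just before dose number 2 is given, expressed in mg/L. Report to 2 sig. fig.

C₀ per dose = Dose / Vd = 2230 / 296 = 7.534 mg/L
k = ln2 / t½ = 0.693147 / 37.2 = 0.01863 h⁻¹
Fraction remaining after one interval: r = e^(−kτ) = e^(−0.01863 × 43.1) = 0.4480
Before dose 2, 1 dose has been given (aged 1τ).
C_trough = C₀ × r = 7.534 × 0.4480 = 3.375 mg/L

3.4 mg/L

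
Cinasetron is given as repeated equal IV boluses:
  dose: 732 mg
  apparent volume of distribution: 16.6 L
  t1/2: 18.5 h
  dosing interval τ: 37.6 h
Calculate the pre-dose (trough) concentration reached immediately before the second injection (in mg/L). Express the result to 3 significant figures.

10.8 mg/L

C₀ per dose = Dose / Vd = 732 / 16.6 = 44.10 mg/L
k = ln2 / t½ = 0.693147 / 18.5 = 0.03747 h⁻¹
Fraction remaining after one interval: r = e^(−kτ) = e^(−0.03747 × 37.6) = 0.2444
Before dose 2, 1 dose has been given (aged 1τ).
C_trough = C₀ × r = 44.10 × 0.2444 = 10.78 mg/L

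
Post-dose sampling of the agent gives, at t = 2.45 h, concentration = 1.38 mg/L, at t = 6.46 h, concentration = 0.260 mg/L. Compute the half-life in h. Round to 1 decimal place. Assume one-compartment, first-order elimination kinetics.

1.7 h

k = ln(C₁/C₂) / (t₂ − t₁) = ln(1.38/0.260) / (6.46 − 2.45)
  = 1.669 / 4.010 = 0.4162 h⁻¹
t½ = ln2 / k = 0.693147 / 0.4162 = 1.665 h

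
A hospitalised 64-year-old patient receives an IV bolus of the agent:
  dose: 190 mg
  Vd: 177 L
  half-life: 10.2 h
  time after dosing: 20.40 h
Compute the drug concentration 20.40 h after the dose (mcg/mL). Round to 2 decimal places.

C₀ = Dose / Vd = 190.0 / 177 = 1.073 mg/L
k = ln2 / t½ = 0.693147 / 10.2 = 0.06796 h⁻¹
t / t½ = 20.40 / 10.2 = 2 half-lives
C = C₀ × (1/2)^2 = 1.073 × 0.2500 = 0.2683 mg/L
(0.2683 mg/L = 0.2683 mcg/mL)

0.27 mcg/mL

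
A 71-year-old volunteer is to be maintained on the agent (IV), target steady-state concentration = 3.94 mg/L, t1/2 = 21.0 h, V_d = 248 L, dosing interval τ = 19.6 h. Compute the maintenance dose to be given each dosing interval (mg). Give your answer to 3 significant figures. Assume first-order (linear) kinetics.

k = ln2 / t½ = 0.693147 / 21.0 = 0.03301 h⁻¹
CL = k × Vd = 0.03301 × 248 = 8.186 L/h
At steady state, Dose/τ = Css × CL.
Dose = Css × CL × τ = 3.94 × 8.186 × 19.6 = 632.2 mg

632 mg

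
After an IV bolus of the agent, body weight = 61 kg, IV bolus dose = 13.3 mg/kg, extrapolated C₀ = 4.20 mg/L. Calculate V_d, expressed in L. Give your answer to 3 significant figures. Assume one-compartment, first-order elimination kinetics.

193 L

Dose = 13.3 × 61 = 811.3 mg
Vd = Dose / C₀ = 811.3 / 4.20 = 193.2 L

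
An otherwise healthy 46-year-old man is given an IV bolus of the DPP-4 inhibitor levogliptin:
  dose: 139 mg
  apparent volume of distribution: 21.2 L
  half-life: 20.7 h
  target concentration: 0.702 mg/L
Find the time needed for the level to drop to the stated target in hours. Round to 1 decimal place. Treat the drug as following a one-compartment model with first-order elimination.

C₀ = Dose / Vd = 139.0 / 21.2 = 6.557 mg/L
k = ln2 / t½ = 0.693147 / 20.7 = 0.03349 h⁻¹
t = ln(C₀ / C) / k = ln(6.557 / 0.702) / 0.03349
  = ln(9.340) / 0.03349 = 2.234 / 0.03349 = 66.71 h

66.7 h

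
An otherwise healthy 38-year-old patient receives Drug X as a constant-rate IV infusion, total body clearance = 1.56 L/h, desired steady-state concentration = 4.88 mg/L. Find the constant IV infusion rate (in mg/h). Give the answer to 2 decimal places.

At steady state, infusion rate R₀ = Css × CL = 4.88 × 1.560 = 7.613 mg/h

7.61 mg/h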